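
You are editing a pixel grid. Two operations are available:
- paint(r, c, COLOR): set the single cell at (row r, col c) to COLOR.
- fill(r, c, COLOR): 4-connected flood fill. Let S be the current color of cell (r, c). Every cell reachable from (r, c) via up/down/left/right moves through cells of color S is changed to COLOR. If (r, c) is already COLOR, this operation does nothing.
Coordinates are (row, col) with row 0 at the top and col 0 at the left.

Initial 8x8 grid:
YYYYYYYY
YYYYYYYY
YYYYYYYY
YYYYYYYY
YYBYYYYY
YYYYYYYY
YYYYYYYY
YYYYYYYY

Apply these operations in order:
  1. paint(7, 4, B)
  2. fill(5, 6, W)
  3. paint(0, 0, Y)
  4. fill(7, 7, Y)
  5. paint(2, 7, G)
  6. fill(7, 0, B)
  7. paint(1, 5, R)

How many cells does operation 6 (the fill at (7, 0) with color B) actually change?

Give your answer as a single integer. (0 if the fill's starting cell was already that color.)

Answer: 61

Derivation:
After op 1 paint(7,4,B):
YYYYYYYY
YYYYYYYY
YYYYYYYY
YYYYYYYY
YYBYYYYY
YYYYYYYY
YYYYYYYY
YYYYBYYY
After op 2 fill(5,6,W) [62 cells changed]:
WWWWWWWW
WWWWWWWW
WWWWWWWW
WWWWWWWW
WWBWWWWW
WWWWWWWW
WWWWWWWW
WWWWBWWW
After op 3 paint(0,0,Y):
YWWWWWWW
WWWWWWWW
WWWWWWWW
WWWWWWWW
WWBWWWWW
WWWWWWWW
WWWWWWWW
WWWWBWWW
After op 4 fill(7,7,Y) [61 cells changed]:
YYYYYYYY
YYYYYYYY
YYYYYYYY
YYYYYYYY
YYBYYYYY
YYYYYYYY
YYYYYYYY
YYYYBYYY
After op 5 paint(2,7,G):
YYYYYYYY
YYYYYYYY
YYYYYYYG
YYYYYYYY
YYBYYYYY
YYYYYYYY
YYYYYYYY
YYYYBYYY
After op 6 fill(7,0,B) [61 cells changed]:
BBBBBBBB
BBBBBBBB
BBBBBBBG
BBBBBBBB
BBBBBBBB
BBBBBBBB
BBBBBBBB
BBBBBBBB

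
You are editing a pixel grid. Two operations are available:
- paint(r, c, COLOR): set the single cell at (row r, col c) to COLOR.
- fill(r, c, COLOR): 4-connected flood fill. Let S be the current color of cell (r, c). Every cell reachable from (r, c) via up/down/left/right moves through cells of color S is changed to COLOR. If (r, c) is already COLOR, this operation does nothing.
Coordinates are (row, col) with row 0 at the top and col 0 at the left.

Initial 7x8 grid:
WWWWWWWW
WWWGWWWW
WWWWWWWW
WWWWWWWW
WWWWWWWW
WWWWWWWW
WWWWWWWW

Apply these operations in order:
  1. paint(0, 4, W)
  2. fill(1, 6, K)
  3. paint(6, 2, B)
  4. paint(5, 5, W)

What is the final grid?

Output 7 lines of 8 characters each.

After op 1 paint(0,4,W):
WWWWWWWW
WWWGWWWW
WWWWWWWW
WWWWWWWW
WWWWWWWW
WWWWWWWW
WWWWWWWW
After op 2 fill(1,6,K) [55 cells changed]:
KKKKKKKK
KKKGKKKK
KKKKKKKK
KKKKKKKK
KKKKKKKK
KKKKKKKK
KKKKKKKK
After op 3 paint(6,2,B):
KKKKKKKK
KKKGKKKK
KKKKKKKK
KKKKKKKK
KKKKKKKK
KKKKKKKK
KKBKKKKK
After op 4 paint(5,5,W):
KKKKKKKK
KKKGKKKK
KKKKKKKK
KKKKKKKK
KKKKKKKK
KKKKKWKK
KKBKKKKK

Answer: KKKKKKKK
KKKGKKKK
KKKKKKKK
KKKKKKKK
KKKKKKKK
KKKKKWKK
KKBKKKKK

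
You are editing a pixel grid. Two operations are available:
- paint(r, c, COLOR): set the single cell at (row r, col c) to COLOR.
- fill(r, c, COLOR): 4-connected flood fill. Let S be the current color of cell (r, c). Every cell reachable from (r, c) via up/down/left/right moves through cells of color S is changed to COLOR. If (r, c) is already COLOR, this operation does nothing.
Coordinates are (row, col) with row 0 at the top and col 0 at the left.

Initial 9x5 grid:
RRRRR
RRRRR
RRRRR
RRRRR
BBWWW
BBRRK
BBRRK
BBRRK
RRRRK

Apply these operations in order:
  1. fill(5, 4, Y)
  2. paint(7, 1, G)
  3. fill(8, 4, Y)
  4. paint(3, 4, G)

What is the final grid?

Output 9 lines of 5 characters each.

Answer: RRRRR
RRRRR
RRRRR
RRRRG
BBWWW
BBRRY
BBRRY
BGRRY
RRRRY

Derivation:
After op 1 fill(5,4,Y) [4 cells changed]:
RRRRR
RRRRR
RRRRR
RRRRR
BBWWW
BBRRY
BBRRY
BBRRY
RRRRY
After op 2 paint(7,1,G):
RRRRR
RRRRR
RRRRR
RRRRR
BBWWW
BBRRY
BBRRY
BGRRY
RRRRY
After op 3 fill(8,4,Y) [0 cells changed]:
RRRRR
RRRRR
RRRRR
RRRRR
BBWWW
BBRRY
BBRRY
BGRRY
RRRRY
After op 4 paint(3,4,G):
RRRRR
RRRRR
RRRRR
RRRRG
BBWWW
BBRRY
BBRRY
BGRRY
RRRRY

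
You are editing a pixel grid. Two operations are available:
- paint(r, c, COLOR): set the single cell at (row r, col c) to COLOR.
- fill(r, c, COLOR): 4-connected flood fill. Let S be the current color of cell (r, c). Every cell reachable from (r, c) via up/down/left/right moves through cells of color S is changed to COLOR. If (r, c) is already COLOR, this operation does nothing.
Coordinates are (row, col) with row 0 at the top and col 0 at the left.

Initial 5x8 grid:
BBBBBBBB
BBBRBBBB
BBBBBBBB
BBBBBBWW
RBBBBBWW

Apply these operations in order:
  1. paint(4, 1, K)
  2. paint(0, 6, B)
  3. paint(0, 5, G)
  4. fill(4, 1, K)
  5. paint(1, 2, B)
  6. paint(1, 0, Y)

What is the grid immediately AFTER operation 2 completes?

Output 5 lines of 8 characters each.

After op 1 paint(4,1,K):
BBBBBBBB
BBBRBBBB
BBBBBBBB
BBBBBBWW
RKBBBBWW
After op 2 paint(0,6,B):
BBBBBBBB
BBBRBBBB
BBBBBBBB
BBBBBBWW
RKBBBBWW

Answer: BBBBBBBB
BBBRBBBB
BBBBBBBB
BBBBBBWW
RKBBBBWW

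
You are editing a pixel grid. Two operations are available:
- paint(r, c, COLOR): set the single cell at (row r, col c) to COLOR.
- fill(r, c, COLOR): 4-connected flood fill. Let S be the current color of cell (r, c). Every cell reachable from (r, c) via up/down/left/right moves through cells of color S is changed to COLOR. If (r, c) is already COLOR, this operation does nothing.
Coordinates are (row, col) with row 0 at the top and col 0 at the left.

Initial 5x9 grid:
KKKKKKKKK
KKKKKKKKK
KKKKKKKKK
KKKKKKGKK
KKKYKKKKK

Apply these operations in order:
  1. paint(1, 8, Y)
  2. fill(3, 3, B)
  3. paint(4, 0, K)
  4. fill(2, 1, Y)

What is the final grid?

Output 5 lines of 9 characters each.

Answer: YYYYYYYYY
YYYYYYYYY
YYYYYYYYY
YYYYYYGYY
KYYYYYYYY

Derivation:
After op 1 paint(1,8,Y):
KKKKKKKKK
KKKKKKKKY
KKKKKKKKK
KKKKKKGKK
KKKYKKKKK
After op 2 fill(3,3,B) [42 cells changed]:
BBBBBBBBB
BBBBBBBBY
BBBBBBBBB
BBBBBBGBB
BBBYBBBBB
After op 3 paint(4,0,K):
BBBBBBBBB
BBBBBBBBY
BBBBBBBBB
BBBBBBGBB
KBBYBBBBB
After op 4 fill(2,1,Y) [41 cells changed]:
YYYYYYYYY
YYYYYYYYY
YYYYYYYYY
YYYYYYGYY
KYYYYYYYY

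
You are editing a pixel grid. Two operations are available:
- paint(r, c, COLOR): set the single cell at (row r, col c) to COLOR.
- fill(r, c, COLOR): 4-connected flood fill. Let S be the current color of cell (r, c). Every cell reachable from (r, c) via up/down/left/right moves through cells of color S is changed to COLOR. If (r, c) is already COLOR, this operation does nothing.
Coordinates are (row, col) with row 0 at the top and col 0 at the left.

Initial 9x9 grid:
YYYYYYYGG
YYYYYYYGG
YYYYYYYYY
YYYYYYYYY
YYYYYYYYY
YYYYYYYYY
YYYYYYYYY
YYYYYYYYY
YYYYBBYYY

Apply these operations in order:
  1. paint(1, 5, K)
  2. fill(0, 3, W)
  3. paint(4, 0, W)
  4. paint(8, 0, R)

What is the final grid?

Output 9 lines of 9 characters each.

Answer: WWWWWWWGG
WWWWWKWGG
WWWWWWWWW
WWWWWWWWW
WWWWWWWWW
WWWWWWWWW
WWWWWWWWW
WWWWWWWWW
RWWWBBWWW

Derivation:
After op 1 paint(1,5,K):
YYYYYYYGG
YYYYYKYGG
YYYYYYYYY
YYYYYYYYY
YYYYYYYYY
YYYYYYYYY
YYYYYYYYY
YYYYYYYYY
YYYYBBYYY
After op 2 fill(0,3,W) [74 cells changed]:
WWWWWWWGG
WWWWWKWGG
WWWWWWWWW
WWWWWWWWW
WWWWWWWWW
WWWWWWWWW
WWWWWWWWW
WWWWWWWWW
WWWWBBWWW
After op 3 paint(4,0,W):
WWWWWWWGG
WWWWWKWGG
WWWWWWWWW
WWWWWWWWW
WWWWWWWWW
WWWWWWWWW
WWWWWWWWW
WWWWWWWWW
WWWWBBWWW
After op 4 paint(8,0,R):
WWWWWWWGG
WWWWWKWGG
WWWWWWWWW
WWWWWWWWW
WWWWWWWWW
WWWWWWWWW
WWWWWWWWW
WWWWWWWWW
RWWWBBWWW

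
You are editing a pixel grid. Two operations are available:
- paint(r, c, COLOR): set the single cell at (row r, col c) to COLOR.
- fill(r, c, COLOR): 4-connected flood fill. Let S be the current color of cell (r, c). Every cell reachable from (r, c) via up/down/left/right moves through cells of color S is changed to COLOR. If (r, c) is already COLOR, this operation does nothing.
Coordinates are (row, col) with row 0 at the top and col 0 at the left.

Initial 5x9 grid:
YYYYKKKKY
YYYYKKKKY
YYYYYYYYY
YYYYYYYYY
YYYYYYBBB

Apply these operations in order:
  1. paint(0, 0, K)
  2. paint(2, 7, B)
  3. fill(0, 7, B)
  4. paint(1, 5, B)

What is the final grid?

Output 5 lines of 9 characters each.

After op 1 paint(0,0,K):
KYYYKKKKY
YYYYKKKKY
YYYYYYYYY
YYYYYYYYY
YYYYYYBBB
After op 2 paint(2,7,B):
KYYYKKKKY
YYYYKKKKY
YYYYYYYBY
YYYYYYYYY
YYYYYYBBB
After op 3 fill(0,7,B) [8 cells changed]:
KYYYBBBBY
YYYYBBBBY
YYYYYYYBY
YYYYYYYYY
YYYYYYBBB
After op 4 paint(1,5,B):
KYYYBBBBY
YYYYBBBBY
YYYYYYYBY
YYYYYYYYY
YYYYYYBBB

Answer: KYYYBBBBY
YYYYBBBBY
YYYYYYYBY
YYYYYYYYY
YYYYYYBBB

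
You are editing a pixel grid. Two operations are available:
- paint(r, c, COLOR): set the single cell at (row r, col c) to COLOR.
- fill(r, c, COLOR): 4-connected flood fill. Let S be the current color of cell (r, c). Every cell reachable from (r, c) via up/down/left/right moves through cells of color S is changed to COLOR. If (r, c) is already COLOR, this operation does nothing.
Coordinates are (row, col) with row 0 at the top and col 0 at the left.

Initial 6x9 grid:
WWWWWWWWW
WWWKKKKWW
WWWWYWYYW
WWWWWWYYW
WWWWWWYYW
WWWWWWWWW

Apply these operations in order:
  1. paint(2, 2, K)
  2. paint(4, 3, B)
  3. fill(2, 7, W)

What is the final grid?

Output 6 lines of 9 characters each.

After op 1 paint(2,2,K):
WWWWWWWWW
WWWKKKKWW
WWKWYWYYW
WWWWWWYYW
WWWWWWYYW
WWWWWWWWW
After op 2 paint(4,3,B):
WWWWWWWWW
WWWKKKKWW
WWKWYWYYW
WWWWWWYYW
WWWBWWYYW
WWWWWWWWW
After op 3 fill(2,7,W) [6 cells changed]:
WWWWWWWWW
WWWKKKKWW
WWKWYWWWW
WWWWWWWWW
WWWBWWWWW
WWWWWWWWW

Answer: WWWWWWWWW
WWWKKKKWW
WWKWYWWWW
WWWWWWWWW
WWWBWWWWW
WWWWWWWWW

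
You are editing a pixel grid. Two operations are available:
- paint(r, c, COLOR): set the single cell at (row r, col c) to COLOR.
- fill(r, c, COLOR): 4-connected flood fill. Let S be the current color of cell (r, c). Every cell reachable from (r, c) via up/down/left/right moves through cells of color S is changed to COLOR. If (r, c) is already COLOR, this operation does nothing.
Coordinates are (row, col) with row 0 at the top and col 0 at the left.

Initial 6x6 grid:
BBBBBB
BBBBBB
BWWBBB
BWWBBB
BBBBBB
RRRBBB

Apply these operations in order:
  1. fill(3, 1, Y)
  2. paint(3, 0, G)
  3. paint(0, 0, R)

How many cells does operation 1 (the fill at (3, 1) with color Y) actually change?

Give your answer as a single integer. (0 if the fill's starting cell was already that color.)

Answer: 4

Derivation:
After op 1 fill(3,1,Y) [4 cells changed]:
BBBBBB
BBBBBB
BYYBBB
BYYBBB
BBBBBB
RRRBBB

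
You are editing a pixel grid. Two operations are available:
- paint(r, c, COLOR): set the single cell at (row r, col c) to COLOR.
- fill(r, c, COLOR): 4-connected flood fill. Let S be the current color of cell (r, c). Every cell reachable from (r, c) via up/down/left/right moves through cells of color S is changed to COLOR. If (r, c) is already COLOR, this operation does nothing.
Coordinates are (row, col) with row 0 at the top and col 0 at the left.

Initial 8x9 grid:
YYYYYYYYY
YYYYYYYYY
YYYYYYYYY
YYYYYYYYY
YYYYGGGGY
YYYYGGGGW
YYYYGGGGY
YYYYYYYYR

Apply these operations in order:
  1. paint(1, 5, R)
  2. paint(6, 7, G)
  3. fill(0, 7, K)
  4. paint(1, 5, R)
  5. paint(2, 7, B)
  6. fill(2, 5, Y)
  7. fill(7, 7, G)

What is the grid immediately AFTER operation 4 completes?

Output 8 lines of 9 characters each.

After op 1 paint(1,5,R):
YYYYYYYYY
YYYYYRYYY
YYYYYYYYY
YYYYYYYYY
YYYYGGGGY
YYYYGGGGW
YYYYGGGGY
YYYYYYYYR
After op 2 paint(6,7,G):
YYYYYYYYY
YYYYYRYYY
YYYYYYYYY
YYYYYYYYY
YYYYGGGGY
YYYYGGGGW
YYYYGGGGY
YYYYYYYYR
After op 3 fill(0,7,K) [56 cells changed]:
KKKKKKKKK
KKKKKRKKK
KKKKKKKKK
KKKKKKKKK
KKKKGGGGK
KKKKGGGGW
KKKKGGGGY
KKKKKKKKR
After op 4 paint(1,5,R):
KKKKKKKKK
KKKKKRKKK
KKKKKKKKK
KKKKKKKKK
KKKKGGGGK
KKKKGGGGW
KKKKGGGGY
KKKKKKKKR

Answer: KKKKKKKKK
KKKKKRKKK
KKKKKKKKK
KKKKKKKKK
KKKKGGGGK
KKKKGGGGW
KKKKGGGGY
KKKKKKKKR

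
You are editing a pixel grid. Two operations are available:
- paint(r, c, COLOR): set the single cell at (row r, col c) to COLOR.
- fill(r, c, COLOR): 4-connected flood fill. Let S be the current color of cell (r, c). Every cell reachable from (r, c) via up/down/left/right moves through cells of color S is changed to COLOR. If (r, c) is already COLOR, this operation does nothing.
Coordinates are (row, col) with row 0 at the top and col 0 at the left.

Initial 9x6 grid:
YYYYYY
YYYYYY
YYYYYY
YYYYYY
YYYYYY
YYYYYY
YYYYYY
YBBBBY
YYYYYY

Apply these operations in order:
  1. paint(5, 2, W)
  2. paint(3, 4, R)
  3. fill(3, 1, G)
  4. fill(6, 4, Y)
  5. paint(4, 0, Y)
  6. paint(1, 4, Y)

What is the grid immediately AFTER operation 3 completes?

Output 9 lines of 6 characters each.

After op 1 paint(5,2,W):
YYYYYY
YYYYYY
YYYYYY
YYYYYY
YYYYYY
YYWYYY
YYYYYY
YBBBBY
YYYYYY
After op 2 paint(3,4,R):
YYYYYY
YYYYYY
YYYYYY
YYYYRY
YYYYYY
YYWYYY
YYYYYY
YBBBBY
YYYYYY
After op 3 fill(3,1,G) [48 cells changed]:
GGGGGG
GGGGGG
GGGGGG
GGGGRG
GGGGGG
GGWGGG
GGGGGG
GBBBBG
GGGGGG

Answer: GGGGGG
GGGGGG
GGGGGG
GGGGRG
GGGGGG
GGWGGG
GGGGGG
GBBBBG
GGGGGG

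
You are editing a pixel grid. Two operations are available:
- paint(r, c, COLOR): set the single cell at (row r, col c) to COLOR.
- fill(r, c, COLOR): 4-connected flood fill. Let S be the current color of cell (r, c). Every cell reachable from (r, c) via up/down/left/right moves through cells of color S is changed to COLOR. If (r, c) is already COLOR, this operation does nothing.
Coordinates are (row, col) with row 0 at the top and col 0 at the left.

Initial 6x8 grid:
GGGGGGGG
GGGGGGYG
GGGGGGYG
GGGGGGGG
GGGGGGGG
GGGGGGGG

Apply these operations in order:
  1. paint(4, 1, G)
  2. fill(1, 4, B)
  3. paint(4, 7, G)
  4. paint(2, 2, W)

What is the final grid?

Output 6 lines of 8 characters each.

Answer: BBBBBBBB
BBBBBBYB
BBWBBBYB
BBBBBBBB
BBBBBBBG
BBBBBBBB

Derivation:
After op 1 paint(4,1,G):
GGGGGGGG
GGGGGGYG
GGGGGGYG
GGGGGGGG
GGGGGGGG
GGGGGGGG
After op 2 fill(1,4,B) [46 cells changed]:
BBBBBBBB
BBBBBBYB
BBBBBBYB
BBBBBBBB
BBBBBBBB
BBBBBBBB
After op 3 paint(4,7,G):
BBBBBBBB
BBBBBBYB
BBBBBBYB
BBBBBBBB
BBBBBBBG
BBBBBBBB
After op 4 paint(2,2,W):
BBBBBBBB
BBBBBBYB
BBWBBBYB
BBBBBBBB
BBBBBBBG
BBBBBBBB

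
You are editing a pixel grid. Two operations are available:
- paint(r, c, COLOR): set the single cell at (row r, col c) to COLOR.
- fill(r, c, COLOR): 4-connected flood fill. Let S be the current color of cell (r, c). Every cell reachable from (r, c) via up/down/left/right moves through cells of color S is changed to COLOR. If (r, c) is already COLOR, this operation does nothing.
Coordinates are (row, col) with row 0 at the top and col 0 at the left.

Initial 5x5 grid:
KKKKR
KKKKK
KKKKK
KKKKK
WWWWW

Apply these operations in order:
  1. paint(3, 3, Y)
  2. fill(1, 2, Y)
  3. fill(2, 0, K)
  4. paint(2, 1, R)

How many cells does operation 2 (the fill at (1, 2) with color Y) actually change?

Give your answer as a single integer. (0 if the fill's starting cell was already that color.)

Answer: 18

Derivation:
After op 1 paint(3,3,Y):
KKKKR
KKKKK
KKKKK
KKKYK
WWWWW
After op 2 fill(1,2,Y) [18 cells changed]:
YYYYR
YYYYY
YYYYY
YYYYY
WWWWW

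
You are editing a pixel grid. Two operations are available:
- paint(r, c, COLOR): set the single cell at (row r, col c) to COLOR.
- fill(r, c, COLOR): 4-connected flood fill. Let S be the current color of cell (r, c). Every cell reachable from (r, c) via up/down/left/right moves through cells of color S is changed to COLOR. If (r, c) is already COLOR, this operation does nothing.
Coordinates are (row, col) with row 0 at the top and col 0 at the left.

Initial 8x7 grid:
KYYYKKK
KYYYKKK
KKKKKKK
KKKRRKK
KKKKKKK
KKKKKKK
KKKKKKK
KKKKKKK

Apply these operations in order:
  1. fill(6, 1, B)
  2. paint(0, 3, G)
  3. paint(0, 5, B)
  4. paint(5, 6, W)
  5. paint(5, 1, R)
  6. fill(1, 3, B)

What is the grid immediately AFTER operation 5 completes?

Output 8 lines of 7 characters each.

Answer: BYYGBBB
BYYYBBB
BBBBBBB
BBBRRBB
BBBBBBB
BRBBBBW
BBBBBBB
BBBBBBB

Derivation:
After op 1 fill(6,1,B) [48 cells changed]:
BYYYBBB
BYYYBBB
BBBBBBB
BBBRRBB
BBBBBBB
BBBBBBB
BBBBBBB
BBBBBBB
After op 2 paint(0,3,G):
BYYGBBB
BYYYBBB
BBBBBBB
BBBRRBB
BBBBBBB
BBBBBBB
BBBBBBB
BBBBBBB
After op 3 paint(0,5,B):
BYYGBBB
BYYYBBB
BBBBBBB
BBBRRBB
BBBBBBB
BBBBBBB
BBBBBBB
BBBBBBB
After op 4 paint(5,6,W):
BYYGBBB
BYYYBBB
BBBBBBB
BBBRRBB
BBBBBBB
BBBBBBW
BBBBBBB
BBBBBBB
After op 5 paint(5,1,R):
BYYGBBB
BYYYBBB
BBBBBBB
BBBRRBB
BBBBBBB
BRBBBBW
BBBBBBB
BBBBBBB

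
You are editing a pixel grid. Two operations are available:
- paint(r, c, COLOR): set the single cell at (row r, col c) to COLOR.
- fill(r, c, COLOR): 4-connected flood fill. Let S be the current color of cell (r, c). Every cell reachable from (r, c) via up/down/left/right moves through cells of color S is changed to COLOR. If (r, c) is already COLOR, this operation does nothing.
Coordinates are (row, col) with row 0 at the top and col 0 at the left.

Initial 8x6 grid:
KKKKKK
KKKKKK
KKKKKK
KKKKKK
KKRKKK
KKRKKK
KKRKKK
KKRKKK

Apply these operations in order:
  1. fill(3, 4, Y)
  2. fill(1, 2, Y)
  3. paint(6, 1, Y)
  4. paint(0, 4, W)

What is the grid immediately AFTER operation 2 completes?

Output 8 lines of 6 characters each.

After op 1 fill(3,4,Y) [44 cells changed]:
YYYYYY
YYYYYY
YYYYYY
YYYYYY
YYRYYY
YYRYYY
YYRYYY
YYRYYY
After op 2 fill(1,2,Y) [0 cells changed]:
YYYYYY
YYYYYY
YYYYYY
YYYYYY
YYRYYY
YYRYYY
YYRYYY
YYRYYY

Answer: YYYYYY
YYYYYY
YYYYYY
YYYYYY
YYRYYY
YYRYYY
YYRYYY
YYRYYY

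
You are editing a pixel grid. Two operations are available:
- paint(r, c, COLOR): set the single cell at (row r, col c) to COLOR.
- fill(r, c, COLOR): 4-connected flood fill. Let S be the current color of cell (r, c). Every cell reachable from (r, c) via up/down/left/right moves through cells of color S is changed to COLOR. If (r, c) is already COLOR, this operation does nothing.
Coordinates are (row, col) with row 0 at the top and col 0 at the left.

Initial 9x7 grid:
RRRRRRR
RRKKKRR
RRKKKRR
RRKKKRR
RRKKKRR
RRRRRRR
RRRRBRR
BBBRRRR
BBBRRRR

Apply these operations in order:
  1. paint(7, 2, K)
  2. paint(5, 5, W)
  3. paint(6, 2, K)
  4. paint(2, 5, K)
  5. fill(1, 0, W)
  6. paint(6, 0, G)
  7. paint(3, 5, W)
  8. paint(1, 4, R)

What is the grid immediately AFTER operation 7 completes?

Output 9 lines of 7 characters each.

After op 1 paint(7,2,K):
RRRRRRR
RRKKKRR
RRKKKRR
RRKKKRR
RRKKKRR
RRRRRRR
RRRRBRR
BBKRRRR
BBBRRRR
After op 2 paint(5,5,W):
RRRRRRR
RRKKKRR
RRKKKRR
RRKKKRR
RRKKKRR
RRRRRWR
RRRRBRR
BBKRRRR
BBBRRRR
After op 3 paint(6,2,K):
RRRRRRR
RRKKKRR
RRKKKRR
RRKKKRR
RRKKKRR
RRRRRWR
RRKRBRR
BBKRRRR
BBBRRRR
After op 4 paint(2,5,K):
RRRRRRR
RRKKKRR
RRKKKKR
RRKKKRR
RRKKKRR
RRRRRWR
RRKRBRR
BBKRRRR
BBBRRRR
After op 5 fill(1,0,W) [41 cells changed]:
WWWWWWW
WWKKKWW
WWKKKKW
WWKKKWW
WWKKKWW
WWWWWWW
WWKWBWW
BBKWWWW
BBBWWWW
After op 6 paint(6,0,G):
WWWWWWW
WWKKKWW
WWKKKKW
WWKKKWW
WWKKKWW
WWWWWWW
GWKWBWW
BBKWWWW
BBBWWWW
After op 7 paint(3,5,W):
WWWWWWW
WWKKKWW
WWKKKKW
WWKKKWW
WWKKKWW
WWWWWWW
GWKWBWW
BBKWWWW
BBBWWWW

Answer: WWWWWWW
WWKKKWW
WWKKKKW
WWKKKWW
WWKKKWW
WWWWWWW
GWKWBWW
BBKWWWW
BBBWWWW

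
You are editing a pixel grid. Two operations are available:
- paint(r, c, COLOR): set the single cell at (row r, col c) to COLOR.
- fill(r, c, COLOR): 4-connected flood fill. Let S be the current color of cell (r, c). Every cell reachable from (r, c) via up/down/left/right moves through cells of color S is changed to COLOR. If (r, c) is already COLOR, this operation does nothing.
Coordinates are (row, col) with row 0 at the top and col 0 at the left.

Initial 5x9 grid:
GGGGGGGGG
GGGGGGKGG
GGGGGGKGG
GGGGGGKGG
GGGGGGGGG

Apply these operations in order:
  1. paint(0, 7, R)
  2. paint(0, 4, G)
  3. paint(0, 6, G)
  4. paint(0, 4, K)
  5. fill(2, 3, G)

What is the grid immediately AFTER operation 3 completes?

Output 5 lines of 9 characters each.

After op 1 paint(0,7,R):
GGGGGGGRG
GGGGGGKGG
GGGGGGKGG
GGGGGGKGG
GGGGGGGGG
After op 2 paint(0,4,G):
GGGGGGGRG
GGGGGGKGG
GGGGGGKGG
GGGGGGKGG
GGGGGGGGG
After op 3 paint(0,6,G):
GGGGGGGRG
GGGGGGKGG
GGGGGGKGG
GGGGGGKGG
GGGGGGGGG

Answer: GGGGGGGRG
GGGGGGKGG
GGGGGGKGG
GGGGGGKGG
GGGGGGGGG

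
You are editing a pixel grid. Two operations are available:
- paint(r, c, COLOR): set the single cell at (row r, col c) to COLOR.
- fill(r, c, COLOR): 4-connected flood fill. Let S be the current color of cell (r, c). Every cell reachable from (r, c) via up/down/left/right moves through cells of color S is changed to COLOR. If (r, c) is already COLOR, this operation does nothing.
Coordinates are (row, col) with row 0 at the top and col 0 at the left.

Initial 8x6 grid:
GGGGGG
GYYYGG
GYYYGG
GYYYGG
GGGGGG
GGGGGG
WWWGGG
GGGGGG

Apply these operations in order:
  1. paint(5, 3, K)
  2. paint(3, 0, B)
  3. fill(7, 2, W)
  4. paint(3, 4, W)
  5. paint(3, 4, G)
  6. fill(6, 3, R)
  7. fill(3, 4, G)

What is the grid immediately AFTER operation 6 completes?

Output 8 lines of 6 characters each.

Answer: RRRRRR
RYYYRR
RYYYRR
BYYYGR
RRRRRR
RRRKRR
RRRRRR
RRRRRR

Derivation:
After op 1 paint(5,3,K):
GGGGGG
GYYYGG
GYYYGG
GYYYGG
GGGGGG
GGGKGG
WWWGGG
GGGGGG
After op 2 paint(3,0,B):
GGGGGG
GYYYGG
GYYYGG
BYYYGG
GGGGGG
GGGKGG
WWWGGG
GGGGGG
After op 3 fill(7,2,W) [34 cells changed]:
WWWWWW
WYYYWW
WYYYWW
BYYYWW
WWWWWW
WWWKWW
WWWWWW
WWWWWW
After op 4 paint(3,4,W):
WWWWWW
WYYYWW
WYYYWW
BYYYWW
WWWWWW
WWWKWW
WWWWWW
WWWWWW
After op 5 paint(3,4,G):
WWWWWW
WYYYWW
WYYYWW
BYYYGW
WWWWWW
WWWKWW
WWWWWW
WWWWWW
After op 6 fill(6,3,R) [36 cells changed]:
RRRRRR
RYYYRR
RYYYRR
BYYYGR
RRRRRR
RRRKRR
RRRRRR
RRRRRR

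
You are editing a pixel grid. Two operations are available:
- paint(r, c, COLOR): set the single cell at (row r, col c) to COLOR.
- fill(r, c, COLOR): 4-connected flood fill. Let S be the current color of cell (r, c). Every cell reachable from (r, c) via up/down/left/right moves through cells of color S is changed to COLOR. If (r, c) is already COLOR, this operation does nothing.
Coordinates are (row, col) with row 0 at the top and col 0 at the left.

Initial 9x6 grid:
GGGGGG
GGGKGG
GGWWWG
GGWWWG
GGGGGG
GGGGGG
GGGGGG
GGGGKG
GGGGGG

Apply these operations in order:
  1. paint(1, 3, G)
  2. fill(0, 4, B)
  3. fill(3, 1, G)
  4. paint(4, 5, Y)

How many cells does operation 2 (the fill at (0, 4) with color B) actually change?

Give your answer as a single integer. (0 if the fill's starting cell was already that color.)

After op 1 paint(1,3,G):
GGGGGG
GGGGGG
GGWWWG
GGWWWG
GGGGGG
GGGGGG
GGGGGG
GGGGKG
GGGGGG
After op 2 fill(0,4,B) [47 cells changed]:
BBBBBB
BBBBBB
BBWWWB
BBWWWB
BBBBBB
BBBBBB
BBBBBB
BBBBKB
BBBBBB

Answer: 47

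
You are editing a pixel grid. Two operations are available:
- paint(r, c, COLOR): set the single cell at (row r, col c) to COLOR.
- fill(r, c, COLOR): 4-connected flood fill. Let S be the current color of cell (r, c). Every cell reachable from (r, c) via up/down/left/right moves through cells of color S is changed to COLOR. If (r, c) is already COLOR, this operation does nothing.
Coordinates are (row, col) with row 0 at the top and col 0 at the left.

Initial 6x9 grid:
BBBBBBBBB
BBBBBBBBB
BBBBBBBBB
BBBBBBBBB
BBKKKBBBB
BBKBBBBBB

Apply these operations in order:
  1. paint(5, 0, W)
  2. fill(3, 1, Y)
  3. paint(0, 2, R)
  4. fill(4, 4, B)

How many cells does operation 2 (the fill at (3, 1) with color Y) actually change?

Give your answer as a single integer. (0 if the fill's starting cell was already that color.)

After op 1 paint(5,0,W):
BBBBBBBBB
BBBBBBBBB
BBBBBBBBB
BBBBBBBBB
BBKKKBBBB
WBKBBBBBB
After op 2 fill(3,1,Y) [49 cells changed]:
YYYYYYYYY
YYYYYYYYY
YYYYYYYYY
YYYYYYYYY
YYKKKYYYY
WYKYYYYYY

Answer: 49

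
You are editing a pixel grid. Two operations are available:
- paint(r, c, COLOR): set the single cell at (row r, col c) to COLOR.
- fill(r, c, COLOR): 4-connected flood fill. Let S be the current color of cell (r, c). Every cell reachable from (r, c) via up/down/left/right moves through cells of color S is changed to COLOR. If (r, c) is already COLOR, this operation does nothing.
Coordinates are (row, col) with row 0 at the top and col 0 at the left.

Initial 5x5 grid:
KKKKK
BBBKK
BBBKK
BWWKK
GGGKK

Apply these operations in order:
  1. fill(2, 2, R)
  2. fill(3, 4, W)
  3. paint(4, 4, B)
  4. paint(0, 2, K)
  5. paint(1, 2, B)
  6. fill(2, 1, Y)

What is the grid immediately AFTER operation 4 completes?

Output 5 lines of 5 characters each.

Answer: WWKWW
RRRWW
RRRWW
RWWWW
GGGWB

Derivation:
After op 1 fill(2,2,R) [7 cells changed]:
KKKKK
RRRKK
RRRKK
RWWKK
GGGKK
After op 2 fill(3,4,W) [13 cells changed]:
WWWWW
RRRWW
RRRWW
RWWWW
GGGWW
After op 3 paint(4,4,B):
WWWWW
RRRWW
RRRWW
RWWWW
GGGWB
After op 4 paint(0,2,K):
WWKWW
RRRWW
RRRWW
RWWWW
GGGWB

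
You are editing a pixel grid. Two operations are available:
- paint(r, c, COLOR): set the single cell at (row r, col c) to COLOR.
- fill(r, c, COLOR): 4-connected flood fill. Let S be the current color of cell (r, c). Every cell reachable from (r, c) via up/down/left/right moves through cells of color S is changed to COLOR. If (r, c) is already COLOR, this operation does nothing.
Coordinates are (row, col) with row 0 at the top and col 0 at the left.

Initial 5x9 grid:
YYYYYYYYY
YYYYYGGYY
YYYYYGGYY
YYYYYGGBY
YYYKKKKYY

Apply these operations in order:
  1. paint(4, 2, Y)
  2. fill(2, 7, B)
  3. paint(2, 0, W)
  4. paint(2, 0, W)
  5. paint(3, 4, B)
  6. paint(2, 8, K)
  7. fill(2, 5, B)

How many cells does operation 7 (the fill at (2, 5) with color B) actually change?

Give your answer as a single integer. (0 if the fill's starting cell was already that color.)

After op 1 paint(4,2,Y):
YYYYYYYYY
YYYYYGGYY
YYYYYGGYY
YYYYYGGBY
YYYKKKKYY
After op 2 fill(2,7,B) [34 cells changed]:
BBBBBBBBB
BBBBBGGBB
BBBBBGGBB
BBBBBGGBB
BBBKKKKBB
After op 3 paint(2,0,W):
BBBBBBBBB
BBBBBGGBB
WBBBBGGBB
BBBBBGGBB
BBBKKKKBB
After op 4 paint(2,0,W):
BBBBBBBBB
BBBBBGGBB
WBBBBGGBB
BBBBBGGBB
BBBKKKKBB
After op 5 paint(3,4,B):
BBBBBBBBB
BBBBBGGBB
WBBBBGGBB
BBBBBGGBB
BBBKKKKBB
After op 6 paint(2,8,K):
BBBBBBBBB
BBBBBGGBB
WBBBBGGBK
BBBBBGGBB
BBBKKKKBB
After op 7 fill(2,5,B) [6 cells changed]:
BBBBBBBBB
BBBBBBBBB
WBBBBBBBK
BBBBBBBBB
BBBKKKKBB

Answer: 6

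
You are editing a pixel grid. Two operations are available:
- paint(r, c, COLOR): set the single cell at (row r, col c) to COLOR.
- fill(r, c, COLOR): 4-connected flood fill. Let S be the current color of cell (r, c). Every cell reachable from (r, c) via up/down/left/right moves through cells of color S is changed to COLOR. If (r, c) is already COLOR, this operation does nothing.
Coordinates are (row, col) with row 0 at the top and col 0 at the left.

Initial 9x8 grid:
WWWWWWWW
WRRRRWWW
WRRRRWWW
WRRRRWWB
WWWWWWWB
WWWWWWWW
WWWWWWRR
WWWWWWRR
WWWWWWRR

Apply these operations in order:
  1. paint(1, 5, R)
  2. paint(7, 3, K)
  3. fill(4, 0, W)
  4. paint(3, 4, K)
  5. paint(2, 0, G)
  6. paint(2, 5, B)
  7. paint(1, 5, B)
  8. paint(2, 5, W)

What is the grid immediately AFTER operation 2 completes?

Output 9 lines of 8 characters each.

Answer: WWWWWWWW
WRRRRRWW
WRRRRWWW
WRRRRWWB
WWWWWWWB
WWWWWWWW
WWWWWWRR
WWWKWWRR
WWWWWWRR

Derivation:
After op 1 paint(1,5,R):
WWWWWWWW
WRRRRRWW
WRRRRWWW
WRRRRWWB
WWWWWWWB
WWWWWWWW
WWWWWWRR
WWWWWWRR
WWWWWWRR
After op 2 paint(7,3,K):
WWWWWWWW
WRRRRRWW
WRRRRWWW
WRRRRWWB
WWWWWWWB
WWWWWWWW
WWWWWWRR
WWWKWWRR
WWWWWWRR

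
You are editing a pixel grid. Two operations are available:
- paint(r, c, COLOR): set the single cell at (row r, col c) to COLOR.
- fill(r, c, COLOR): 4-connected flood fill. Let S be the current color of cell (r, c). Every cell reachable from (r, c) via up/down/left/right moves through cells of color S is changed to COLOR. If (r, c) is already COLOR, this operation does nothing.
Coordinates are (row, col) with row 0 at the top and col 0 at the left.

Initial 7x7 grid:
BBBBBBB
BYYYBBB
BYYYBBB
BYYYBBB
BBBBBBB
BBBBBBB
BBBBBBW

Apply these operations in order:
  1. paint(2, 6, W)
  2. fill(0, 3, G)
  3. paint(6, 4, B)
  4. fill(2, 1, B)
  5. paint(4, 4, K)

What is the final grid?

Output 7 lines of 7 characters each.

After op 1 paint(2,6,W):
BBBBBBB
BYYYBBB
BYYYBBW
BYYYBBB
BBBBBBB
BBBBBBB
BBBBBBW
After op 2 fill(0,3,G) [38 cells changed]:
GGGGGGG
GYYYGGG
GYYYGGW
GYYYGGG
GGGGGGG
GGGGGGG
GGGGGGW
After op 3 paint(6,4,B):
GGGGGGG
GYYYGGG
GYYYGGW
GYYYGGG
GGGGGGG
GGGGGGG
GGGGBGW
After op 4 fill(2,1,B) [9 cells changed]:
GGGGGGG
GBBBGGG
GBBBGGW
GBBBGGG
GGGGGGG
GGGGGGG
GGGGBGW
After op 5 paint(4,4,K):
GGGGGGG
GBBBGGG
GBBBGGW
GBBBGGG
GGGGKGG
GGGGGGG
GGGGBGW

Answer: GGGGGGG
GBBBGGG
GBBBGGW
GBBBGGG
GGGGKGG
GGGGGGG
GGGGBGW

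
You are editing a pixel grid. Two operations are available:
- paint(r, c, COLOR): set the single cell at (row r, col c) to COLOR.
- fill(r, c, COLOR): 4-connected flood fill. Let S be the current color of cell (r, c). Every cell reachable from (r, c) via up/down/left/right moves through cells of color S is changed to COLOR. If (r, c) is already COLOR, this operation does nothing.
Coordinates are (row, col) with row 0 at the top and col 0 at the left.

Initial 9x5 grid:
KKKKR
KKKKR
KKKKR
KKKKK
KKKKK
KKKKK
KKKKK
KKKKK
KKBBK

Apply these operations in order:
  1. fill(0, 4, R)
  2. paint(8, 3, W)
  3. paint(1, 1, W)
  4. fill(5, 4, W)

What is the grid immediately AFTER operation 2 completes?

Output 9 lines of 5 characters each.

Answer: KKKKR
KKKKR
KKKKR
KKKKK
KKKKK
KKKKK
KKKKK
KKKKK
KKBWK

Derivation:
After op 1 fill(0,4,R) [0 cells changed]:
KKKKR
KKKKR
KKKKR
KKKKK
KKKKK
KKKKK
KKKKK
KKKKK
KKBBK
After op 2 paint(8,3,W):
KKKKR
KKKKR
KKKKR
KKKKK
KKKKK
KKKKK
KKKKK
KKKKK
KKBWK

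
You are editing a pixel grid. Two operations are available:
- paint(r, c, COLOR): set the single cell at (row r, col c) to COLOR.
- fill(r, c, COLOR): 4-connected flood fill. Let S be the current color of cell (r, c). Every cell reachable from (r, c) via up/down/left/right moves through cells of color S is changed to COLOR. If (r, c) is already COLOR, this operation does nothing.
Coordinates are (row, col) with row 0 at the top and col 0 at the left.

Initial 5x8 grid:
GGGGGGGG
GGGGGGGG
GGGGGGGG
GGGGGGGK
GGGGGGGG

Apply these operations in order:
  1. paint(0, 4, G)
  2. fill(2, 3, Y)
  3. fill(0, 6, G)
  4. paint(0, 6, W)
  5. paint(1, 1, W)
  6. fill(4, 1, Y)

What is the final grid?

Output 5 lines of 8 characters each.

Answer: YYYYYYWY
YWYYYYYY
YYYYYYYY
YYYYYYYK
YYYYYYYY

Derivation:
After op 1 paint(0,4,G):
GGGGGGGG
GGGGGGGG
GGGGGGGG
GGGGGGGK
GGGGGGGG
After op 2 fill(2,3,Y) [39 cells changed]:
YYYYYYYY
YYYYYYYY
YYYYYYYY
YYYYYYYK
YYYYYYYY
After op 3 fill(0,6,G) [39 cells changed]:
GGGGGGGG
GGGGGGGG
GGGGGGGG
GGGGGGGK
GGGGGGGG
After op 4 paint(0,6,W):
GGGGGGWG
GGGGGGGG
GGGGGGGG
GGGGGGGK
GGGGGGGG
After op 5 paint(1,1,W):
GGGGGGWG
GWGGGGGG
GGGGGGGG
GGGGGGGK
GGGGGGGG
After op 6 fill(4,1,Y) [37 cells changed]:
YYYYYYWY
YWYYYYYY
YYYYYYYY
YYYYYYYK
YYYYYYYY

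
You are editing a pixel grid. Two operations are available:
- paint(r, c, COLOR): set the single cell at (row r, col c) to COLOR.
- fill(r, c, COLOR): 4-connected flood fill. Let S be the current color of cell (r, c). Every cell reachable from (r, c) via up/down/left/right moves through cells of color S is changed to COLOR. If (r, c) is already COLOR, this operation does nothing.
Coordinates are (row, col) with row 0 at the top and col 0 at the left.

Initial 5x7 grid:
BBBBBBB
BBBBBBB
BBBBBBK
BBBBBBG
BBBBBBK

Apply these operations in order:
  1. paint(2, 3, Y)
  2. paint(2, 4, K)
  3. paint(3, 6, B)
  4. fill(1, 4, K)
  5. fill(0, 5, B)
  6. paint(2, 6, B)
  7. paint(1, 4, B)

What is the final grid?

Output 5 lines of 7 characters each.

After op 1 paint(2,3,Y):
BBBBBBB
BBBBBBB
BBBYBBK
BBBBBBG
BBBBBBK
After op 2 paint(2,4,K):
BBBBBBB
BBBBBBB
BBBYKBK
BBBBBBG
BBBBBBK
After op 3 paint(3,6,B):
BBBBBBB
BBBBBBB
BBBYKBK
BBBBBBB
BBBBBBK
After op 4 fill(1,4,K) [31 cells changed]:
KKKKKKK
KKKKKKK
KKKYKKK
KKKKKKK
KKKKKKK
After op 5 fill(0,5,B) [34 cells changed]:
BBBBBBB
BBBBBBB
BBBYBBB
BBBBBBB
BBBBBBB
After op 6 paint(2,6,B):
BBBBBBB
BBBBBBB
BBBYBBB
BBBBBBB
BBBBBBB
After op 7 paint(1,4,B):
BBBBBBB
BBBBBBB
BBBYBBB
BBBBBBB
BBBBBBB

Answer: BBBBBBB
BBBBBBB
BBBYBBB
BBBBBBB
BBBBBBB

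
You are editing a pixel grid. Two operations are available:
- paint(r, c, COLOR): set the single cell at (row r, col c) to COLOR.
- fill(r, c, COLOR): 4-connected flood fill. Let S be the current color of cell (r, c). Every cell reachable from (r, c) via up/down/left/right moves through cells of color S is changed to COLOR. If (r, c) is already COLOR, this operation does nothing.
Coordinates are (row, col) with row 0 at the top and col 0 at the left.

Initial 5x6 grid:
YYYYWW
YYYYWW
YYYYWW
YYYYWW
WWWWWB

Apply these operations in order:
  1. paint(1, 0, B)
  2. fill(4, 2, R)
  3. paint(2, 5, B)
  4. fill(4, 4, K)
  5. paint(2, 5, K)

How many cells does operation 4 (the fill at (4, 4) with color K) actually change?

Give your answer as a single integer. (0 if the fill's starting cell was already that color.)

Answer: 12

Derivation:
After op 1 paint(1,0,B):
YYYYWW
BYYYWW
YYYYWW
YYYYWW
WWWWWB
After op 2 fill(4,2,R) [13 cells changed]:
YYYYRR
BYYYRR
YYYYRR
YYYYRR
RRRRRB
After op 3 paint(2,5,B):
YYYYRR
BYYYRR
YYYYRB
YYYYRR
RRRRRB
After op 4 fill(4,4,K) [12 cells changed]:
YYYYKK
BYYYKK
YYYYKB
YYYYKK
KKKKKB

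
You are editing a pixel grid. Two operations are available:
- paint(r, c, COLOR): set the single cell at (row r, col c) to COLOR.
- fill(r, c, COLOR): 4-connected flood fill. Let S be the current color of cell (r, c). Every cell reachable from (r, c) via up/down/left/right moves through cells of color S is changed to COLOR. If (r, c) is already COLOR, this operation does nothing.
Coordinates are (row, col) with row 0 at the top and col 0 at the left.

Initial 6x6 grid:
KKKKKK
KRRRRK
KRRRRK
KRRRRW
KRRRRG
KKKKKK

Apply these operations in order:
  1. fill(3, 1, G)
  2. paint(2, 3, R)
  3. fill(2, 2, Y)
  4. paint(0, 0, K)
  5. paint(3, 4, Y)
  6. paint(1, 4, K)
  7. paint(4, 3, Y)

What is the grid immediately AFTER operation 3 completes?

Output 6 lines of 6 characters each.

Answer: KKKKKK
KYYYYK
KYYRYK
KYYYYW
KYYYYY
KKKKKK

Derivation:
After op 1 fill(3,1,G) [16 cells changed]:
KKKKKK
KGGGGK
KGGGGK
KGGGGW
KGGGGG
KKKKKK
After op 2 paint(2,3,R):
KKKKKK
KGGGGK
KGGRGK
KGGGGW
KGGGGG
KKKKKK
After op 3 fill(2,2,Y) [16 cells changed]:
KKKKKK
KYYYYK
KYYRYK
KYYYYW
KYYYYY
KKKKKK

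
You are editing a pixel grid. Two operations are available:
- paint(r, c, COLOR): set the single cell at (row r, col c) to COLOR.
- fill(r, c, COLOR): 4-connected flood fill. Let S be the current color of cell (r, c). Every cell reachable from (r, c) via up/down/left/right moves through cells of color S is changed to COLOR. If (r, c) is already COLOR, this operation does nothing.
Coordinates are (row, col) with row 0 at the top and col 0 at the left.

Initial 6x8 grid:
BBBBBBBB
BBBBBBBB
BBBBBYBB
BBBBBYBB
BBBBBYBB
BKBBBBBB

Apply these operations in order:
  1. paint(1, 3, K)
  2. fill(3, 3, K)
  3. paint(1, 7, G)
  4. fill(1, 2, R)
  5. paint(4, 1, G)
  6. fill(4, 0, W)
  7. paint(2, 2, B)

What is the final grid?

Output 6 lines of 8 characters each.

Answer: WWWWWWWW
WWWWWWWG
WWBWWYWW
WWWWWYWW
WGWWWYWW
WWWWWWWW

Derivation:
After op 1 paint(1,3,K):
BBBBBBBB
BBBKBBBB
BBBBBYBB
BBBBBYBB
BBBBBYBB
BKBBBBBB
After op 2 fill(3,3,K) [43 cells changed]:
KKKKKKKK
KKKKKKKK
KKKKKYKK
KKKKKYKK
KKKKKYKK
KKKKKKKK
After op 3 paint(1,7,G):
KKKKKKKK
KKKKKKKG
KKKKKYKK
KKKKKYKK
KKKKKYKK
KKKKKKKK
After op 4 fill(1,2,R) [44 cells changed]:
RRRRRRRR
RRRRRRRG
RRRRRYRR
RRRRRYRR
RRRRRYRR
RRRRRRRR
After op 5 paint(4,1,G):
RRRRRRRR
RRRRRRRG
RRRRRYRR
RRRRRYRR
RGRRRYRR
RRRRRRRR
After op 6 fill(4,0,W) [43 cells changed]:
WWWWWWWW
WWWWWWWG
WWWWWYWW
WWWWWYWW
WGWWWYWW
WWWWWWWW
After op 7 paint(2,2,B):
WWWWWWWW
WWWWWWWG
WWBWWYWW
WWWWWYWW
WGWWWYWW
WWWWWWWW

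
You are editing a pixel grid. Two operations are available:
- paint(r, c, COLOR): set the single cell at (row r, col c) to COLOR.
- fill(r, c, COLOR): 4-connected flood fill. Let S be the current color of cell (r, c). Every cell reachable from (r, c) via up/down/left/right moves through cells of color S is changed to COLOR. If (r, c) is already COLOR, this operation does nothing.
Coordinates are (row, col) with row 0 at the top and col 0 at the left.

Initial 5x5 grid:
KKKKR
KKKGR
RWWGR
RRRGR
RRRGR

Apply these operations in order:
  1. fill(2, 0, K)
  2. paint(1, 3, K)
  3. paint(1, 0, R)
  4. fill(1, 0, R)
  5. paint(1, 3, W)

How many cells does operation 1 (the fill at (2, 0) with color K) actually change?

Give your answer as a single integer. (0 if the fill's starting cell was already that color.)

Answer: 7

Derivation:
After op 1 fill(2,0,K) [7 cells changed]:
KKKKR
KKKGR
KWWGR
KKKGR
KKKGR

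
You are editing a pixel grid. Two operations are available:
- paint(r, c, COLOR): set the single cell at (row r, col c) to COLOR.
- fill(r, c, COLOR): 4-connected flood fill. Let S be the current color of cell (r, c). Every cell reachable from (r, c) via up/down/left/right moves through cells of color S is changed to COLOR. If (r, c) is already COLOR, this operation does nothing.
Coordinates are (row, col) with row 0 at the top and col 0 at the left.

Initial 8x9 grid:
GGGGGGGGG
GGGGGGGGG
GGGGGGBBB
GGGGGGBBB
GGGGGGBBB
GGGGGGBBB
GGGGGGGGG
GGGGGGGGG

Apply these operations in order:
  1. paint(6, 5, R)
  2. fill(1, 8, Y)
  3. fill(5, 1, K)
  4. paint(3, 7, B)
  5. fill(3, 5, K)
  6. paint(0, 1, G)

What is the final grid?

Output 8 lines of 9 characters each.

Answer: KGKKKKKKK
KKKKKKKKK
KKKKKKBBB
KKKKKKBBB
KKKKKKBBB
KKKKKKBBB
KKKKKRKKK
KKKKKKKKK

Derivation:
After op 1 paint(6,5,R):
GGGGGGGGG
GGGGGGGGG
GGGGGGBBB
GGGGGGBBB
GGGGGGBBB
GGGGGGBBB
GGGGGRGGG
GGGGGGGGG
After op 2 fill(1,8,Y) [59 cells changed]:
YYYYYYYYY
YYYYYYYYY
YYYYYYBBB
YYYYYYBBB
YYYYYYBBB
YYYYYYBBB
YYYYYRYYY
YYYYYYYYY
After op 3 fill(5,1,K) [59 cells changed]:
KKKKKKKKK
KKKKKKKKK
KKKKKKBBB
KKKKKKBBB
KKKKKKBBB
KKKKKKBBB
KKKKKRKKK
KKKKKKKKK
After op 4 paint(3,7,B):
KKKKKKKKK
KKKKKKKKK
KKKKKKBBB
KKKKKKBBB
KKKKKKBBB
KKKKKKBBB
KKKKKRKKK
KKKKKKKKK
After op 5 fill(3,5,K) [0 cells changed]:
KKKKKKKKK
KKKKKKKKK
KKKKKKBBB
KKKKKKBBB
KKKKKKBBB
KKKKKKBBB
KKKKKRKKK
KKKKKKKKK
After op 6 paint(0,1,G):
KGKKKKKKK
KKKKKKKKK
KKKKKKBBB
KKKKKKBBB
KKKKKKBBB
KKKKKKBBB
KKKKKRKKK
KKKKKKKKK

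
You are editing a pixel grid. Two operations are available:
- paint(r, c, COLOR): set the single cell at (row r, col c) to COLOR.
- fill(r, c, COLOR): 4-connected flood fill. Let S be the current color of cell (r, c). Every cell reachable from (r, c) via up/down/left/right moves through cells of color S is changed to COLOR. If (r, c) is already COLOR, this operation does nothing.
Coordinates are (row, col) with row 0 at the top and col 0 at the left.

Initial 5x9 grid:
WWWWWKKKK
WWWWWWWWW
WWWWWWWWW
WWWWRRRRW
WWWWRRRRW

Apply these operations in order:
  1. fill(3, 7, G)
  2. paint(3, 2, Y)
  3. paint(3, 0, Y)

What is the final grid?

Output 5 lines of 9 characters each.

After op 1 fill(3,7,G) [8 cells changed]:
WWWWWKKKK
WWWWWWWWW
WWWWWWWWW
WWWWGGGGW
WWWWGGGGW
After op 2 paint(3,2,Y):
WWWWWKKKK
WWWWWWWWW
WWWWWWWWW
WWYWGGGGW
WWWWGGGGW
After op 3 paint(3,0,Y):
WWWWWKKKK
WWWWWWWWW
WWWWWWWWW
YWYWGGGGW
WWWWGGGGW

Answer: WWWWWKKKK
WWWWWWWWW
WWWWWWWWW
YWYWGGGGW
WWWWGGGGW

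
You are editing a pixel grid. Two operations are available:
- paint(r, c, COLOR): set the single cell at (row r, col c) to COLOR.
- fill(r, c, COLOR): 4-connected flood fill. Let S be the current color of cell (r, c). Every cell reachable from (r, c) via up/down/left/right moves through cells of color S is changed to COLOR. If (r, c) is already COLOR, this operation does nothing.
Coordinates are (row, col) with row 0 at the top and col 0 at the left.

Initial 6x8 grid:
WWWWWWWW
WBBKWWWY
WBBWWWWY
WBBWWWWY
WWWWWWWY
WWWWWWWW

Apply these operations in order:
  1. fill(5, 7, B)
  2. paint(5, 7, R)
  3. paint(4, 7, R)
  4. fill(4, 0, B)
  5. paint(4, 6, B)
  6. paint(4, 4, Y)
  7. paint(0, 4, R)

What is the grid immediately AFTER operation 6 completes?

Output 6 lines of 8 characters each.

Answer: BBBBBBBB
BBBKBBBY
BBBBBBBY
BBBBBBBY
BBBBYBBR
BBBBBBBR

Derivation:
After op 1 fill(5,7,B) [37 cells changed]:
BBBBBBBB
BBBKBBBY
BBBBBBBY
BBBBBBBY
BBBBBBBY
BBBBBBBB
After op 2 paint(5,7,R):
BBBBBBBB
BBBKBBBY
BBBBBBBY
BBBBBBBY
BBBBBBBY
BBBBBBBR
After op 3 paint(4,7,R):
BBBBBBBB
BBBKBBBY
BBBBBBBY
BBBBBBBY
BBBBBBBR
BBBBBBBR
After op 4 fill(4,0,B) [0 cells changed]:
BBBBBBBB
BBBKBBBY
BBBBBBBY
BBBBBBBY
BBBBBBBR
BBBBBBBR
After op 5 paint(4,6,B):
BBBBBBBB
BBBKBBBY
BBBBBBBY
BBBBBBBY
BBBBBBBR
BBBBBBBR
After op 6 paint(4,4,Y):
BBBBBBBB
BBBKBBBY
BBBBBBBY
BBBBBBBY
BBBBYBBR
BBBBBBBR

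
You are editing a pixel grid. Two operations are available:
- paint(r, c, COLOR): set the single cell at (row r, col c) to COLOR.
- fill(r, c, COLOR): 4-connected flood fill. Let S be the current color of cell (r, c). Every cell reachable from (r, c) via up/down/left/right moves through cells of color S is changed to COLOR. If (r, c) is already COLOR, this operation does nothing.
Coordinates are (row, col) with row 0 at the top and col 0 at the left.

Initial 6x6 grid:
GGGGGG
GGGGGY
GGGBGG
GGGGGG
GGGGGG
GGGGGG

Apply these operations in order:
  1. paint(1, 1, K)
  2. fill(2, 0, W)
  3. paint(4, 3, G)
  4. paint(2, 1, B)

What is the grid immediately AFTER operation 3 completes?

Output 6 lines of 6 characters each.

After op 1 paint(1,1,K):
GGGGGG
GKGGGY
GGGBGG
GGGGGG
GGGGGG
GGGGGG
After op 2 fill(2,0,W) [33 cells changed]:
WWWWWW
WKWWWY
WWWBWW
WWWWWW
WWWWWW
WWWWWW
After op 3 paint(4,3,G):
WWWWWW
WKWWWY
WWWBWW
WWWWWW
WWWGWW
WWWWWW

Answer: WWWWWW
WKWWWY
WWWBWW
WWWWWW
WWWGWW
WWWWWW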